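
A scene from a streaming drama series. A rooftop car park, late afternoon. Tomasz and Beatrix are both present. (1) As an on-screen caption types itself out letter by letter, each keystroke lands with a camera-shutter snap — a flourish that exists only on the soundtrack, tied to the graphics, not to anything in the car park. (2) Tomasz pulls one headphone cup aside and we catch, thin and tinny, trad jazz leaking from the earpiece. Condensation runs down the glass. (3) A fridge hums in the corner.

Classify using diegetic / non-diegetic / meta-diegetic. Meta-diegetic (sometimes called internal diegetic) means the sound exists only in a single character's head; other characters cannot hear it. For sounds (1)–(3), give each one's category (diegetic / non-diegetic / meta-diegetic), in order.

Sound (1): the caption isn't part of the story world, so neither is the sound tied to it, so non-diegetic.
Sound (2): the headphones are an on-screen source, so diegetic.
Sound (3): it's the actual ambient sound of the location, so diegetic.

non-diegetic, diegetic, diegetic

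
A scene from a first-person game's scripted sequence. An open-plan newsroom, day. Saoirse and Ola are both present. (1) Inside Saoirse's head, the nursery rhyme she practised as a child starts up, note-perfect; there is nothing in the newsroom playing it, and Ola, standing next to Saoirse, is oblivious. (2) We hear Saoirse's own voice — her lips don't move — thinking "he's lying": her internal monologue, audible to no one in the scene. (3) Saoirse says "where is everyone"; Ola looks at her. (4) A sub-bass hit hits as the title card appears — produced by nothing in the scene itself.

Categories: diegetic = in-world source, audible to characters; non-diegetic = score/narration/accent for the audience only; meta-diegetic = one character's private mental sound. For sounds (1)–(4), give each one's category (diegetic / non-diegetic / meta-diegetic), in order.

meta-diegetic, meta-diegetic, diegetic, non-diegetic

(1) the music is a memory playing inside Saoirse's mind alone; no real-world source, Ola can't hear it → meta-diegetic.
Sound (2): Saoirse's thought-voice: a private mental sound no other character can hear, so meta-diegetic.
Sound (3): on-screen dialogue — Saoirse speaks and Ola is there to hear, so diegetic.
(4) an editorial stinger — it belongs to the cut, not the story world → non-diegetic.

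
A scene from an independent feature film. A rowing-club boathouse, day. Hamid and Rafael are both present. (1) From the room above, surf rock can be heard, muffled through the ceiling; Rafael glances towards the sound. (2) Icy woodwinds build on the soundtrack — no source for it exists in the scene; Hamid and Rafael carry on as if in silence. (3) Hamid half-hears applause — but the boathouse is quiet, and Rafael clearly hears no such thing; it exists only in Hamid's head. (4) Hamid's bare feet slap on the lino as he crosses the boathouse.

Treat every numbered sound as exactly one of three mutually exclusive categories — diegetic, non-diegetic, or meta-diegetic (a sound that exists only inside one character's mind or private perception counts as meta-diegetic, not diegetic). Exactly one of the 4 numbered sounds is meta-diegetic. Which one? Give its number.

3

(1) off-screen diegetic: the source is out of frame but still in the story's space → diegetic.
(2) is non-diegetic: score with no on-screen or off-screen source; it exists for the audience alone.
(3) is meta-diegetic: the sound is imagined by Hamid; nothing in the story world is producing it and Rafael can't hear it.
(4) it's the physical sound of Hamid moving in the space → diegetic.
Only (3) is meta-diegetic.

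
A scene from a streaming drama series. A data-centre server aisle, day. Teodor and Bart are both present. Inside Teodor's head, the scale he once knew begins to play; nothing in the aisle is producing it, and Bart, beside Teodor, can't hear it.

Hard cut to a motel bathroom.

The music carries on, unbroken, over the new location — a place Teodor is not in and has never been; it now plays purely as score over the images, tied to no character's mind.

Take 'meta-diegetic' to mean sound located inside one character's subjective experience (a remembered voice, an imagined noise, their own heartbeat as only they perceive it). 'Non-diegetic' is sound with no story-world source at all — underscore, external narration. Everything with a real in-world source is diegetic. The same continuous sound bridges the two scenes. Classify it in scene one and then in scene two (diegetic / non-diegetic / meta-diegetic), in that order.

meta-diegetic, non-diegetic

Scene one: the music exists only inside Teodor's mind; Bart can't hear it → meta-diegetic.
Scene two: it's detached from Teodor entirely and plays over unrelated images with no in-world source — conventional underscore → non-diegetic.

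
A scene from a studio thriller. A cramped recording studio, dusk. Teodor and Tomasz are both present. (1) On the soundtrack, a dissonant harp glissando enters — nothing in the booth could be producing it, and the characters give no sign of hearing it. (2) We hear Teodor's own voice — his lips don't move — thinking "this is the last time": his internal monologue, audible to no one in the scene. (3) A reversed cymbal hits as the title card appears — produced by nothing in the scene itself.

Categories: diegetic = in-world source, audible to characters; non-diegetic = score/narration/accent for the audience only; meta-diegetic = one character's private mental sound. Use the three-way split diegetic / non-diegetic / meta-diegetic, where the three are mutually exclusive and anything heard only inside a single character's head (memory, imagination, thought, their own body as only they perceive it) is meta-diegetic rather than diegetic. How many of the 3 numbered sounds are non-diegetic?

Sound (1): score with no on-screen or off-screen source; it exists for the audience alone, so non-diegetic.
(2) internal monologue — inside Teodor's mind, not spoken into the scene → meta-diegetic.
(3) is non-diegetic: nothing in the scene produces it; it's an accent added for the audience.
So 2 of the 3 are non-diegetic: (1), (3).

2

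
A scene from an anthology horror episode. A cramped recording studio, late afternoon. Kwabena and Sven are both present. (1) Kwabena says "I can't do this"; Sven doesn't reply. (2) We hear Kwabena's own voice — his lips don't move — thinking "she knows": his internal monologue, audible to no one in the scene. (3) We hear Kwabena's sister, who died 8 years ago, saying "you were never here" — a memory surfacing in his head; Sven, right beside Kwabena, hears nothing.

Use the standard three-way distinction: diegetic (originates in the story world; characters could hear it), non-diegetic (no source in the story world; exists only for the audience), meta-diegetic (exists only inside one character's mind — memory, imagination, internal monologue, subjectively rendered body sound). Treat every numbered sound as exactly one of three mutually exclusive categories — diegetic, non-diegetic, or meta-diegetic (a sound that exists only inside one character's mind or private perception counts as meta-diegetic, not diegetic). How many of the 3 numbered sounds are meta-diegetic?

Sound (1): Kwabena is a character speaking aloud in the scene, so diegetic.
(2) Kwabena's thought-voice: a private mental sound no other character can hear → meta-diegetic.
(3) it's Kwabena's recollection rendered as sound; the other character can't hear it → meta-diegetic.
So 2 of the 3 are meta-diegetic: (2), (3).

2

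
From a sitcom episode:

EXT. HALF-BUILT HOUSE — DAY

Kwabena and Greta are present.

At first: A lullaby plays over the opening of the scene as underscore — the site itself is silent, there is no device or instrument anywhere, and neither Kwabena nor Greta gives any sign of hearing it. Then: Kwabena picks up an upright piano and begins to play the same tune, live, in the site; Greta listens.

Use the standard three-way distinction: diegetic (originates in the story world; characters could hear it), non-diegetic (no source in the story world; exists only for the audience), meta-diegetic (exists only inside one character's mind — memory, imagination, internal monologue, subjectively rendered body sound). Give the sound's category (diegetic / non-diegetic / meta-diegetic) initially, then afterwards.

non-diegetic, diegetic

Initially: no in-world source exists and no character can hear it — underscore → non-diegetic.
Afterwards: an upright piano is now a real source in the story world and the characters hear it → diegetic.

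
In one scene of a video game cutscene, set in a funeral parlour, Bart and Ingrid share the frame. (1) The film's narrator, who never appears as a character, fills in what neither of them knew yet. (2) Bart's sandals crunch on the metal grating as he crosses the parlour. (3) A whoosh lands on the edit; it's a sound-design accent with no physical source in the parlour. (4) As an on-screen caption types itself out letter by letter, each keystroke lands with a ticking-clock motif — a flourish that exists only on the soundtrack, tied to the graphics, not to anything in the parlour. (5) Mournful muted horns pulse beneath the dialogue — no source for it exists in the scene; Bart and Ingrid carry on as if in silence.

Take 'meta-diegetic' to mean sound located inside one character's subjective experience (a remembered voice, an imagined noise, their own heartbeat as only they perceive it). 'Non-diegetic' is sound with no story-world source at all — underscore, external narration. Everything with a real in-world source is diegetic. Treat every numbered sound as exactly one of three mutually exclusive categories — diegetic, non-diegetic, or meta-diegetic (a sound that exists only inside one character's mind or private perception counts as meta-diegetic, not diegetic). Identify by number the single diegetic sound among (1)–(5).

(1) is non-diegetic: commentary laid over the scene from outside the fiction.
(2) a character's body making contact with the set — an in-world sound → diegetic.
(3) an editorial stinger — it belongs to the cut, not the story world → non-diegetic.
Sound (4): the caption isn't part of the story world, so neither is the sound tied to it, so non-diegetic.
Sound (5): it has no source in the story world and no character can hear it — it's underscore, so non-diegetic.
Only (2) is diegetic.

2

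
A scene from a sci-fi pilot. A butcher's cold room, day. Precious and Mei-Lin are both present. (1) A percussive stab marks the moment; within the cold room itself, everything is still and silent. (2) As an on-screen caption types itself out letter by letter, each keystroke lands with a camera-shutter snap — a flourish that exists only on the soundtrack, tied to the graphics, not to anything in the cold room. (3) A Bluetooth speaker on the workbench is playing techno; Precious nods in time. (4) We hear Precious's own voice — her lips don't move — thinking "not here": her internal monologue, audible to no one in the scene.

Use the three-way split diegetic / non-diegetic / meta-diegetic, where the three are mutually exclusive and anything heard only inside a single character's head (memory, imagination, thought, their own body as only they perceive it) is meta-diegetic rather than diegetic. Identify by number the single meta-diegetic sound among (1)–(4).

Sound (1): an editorial stinger — it belongs to the cut, not the story world, so non-diegetic.
(2) sound married to a title/caption — outside the diegesis by definition → non-diegetic.
Sound (3): the music comes from an on-screen device that Precious responds to, so diegetic.
Sound (4): Precious's thought-voice: a private mental sound no other character can hear, so meta-diegetic.
Only (4) is meta-diegetic.

4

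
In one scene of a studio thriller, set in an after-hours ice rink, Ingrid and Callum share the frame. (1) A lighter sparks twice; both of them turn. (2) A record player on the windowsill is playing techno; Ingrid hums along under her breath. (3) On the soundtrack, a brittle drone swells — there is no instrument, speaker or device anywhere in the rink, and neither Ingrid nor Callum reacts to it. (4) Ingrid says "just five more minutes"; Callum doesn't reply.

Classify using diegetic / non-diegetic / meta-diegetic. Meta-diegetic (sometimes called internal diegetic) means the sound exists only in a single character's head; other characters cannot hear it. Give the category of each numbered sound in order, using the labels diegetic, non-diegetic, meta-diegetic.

Sound (1): a lighter is a real object/event in the scene's world, so diegetic.
(2) the music comes from an on-screen device that Ingrid responds to → diegetic.
(3) is non-diegetic: score with no on-screen or off-screen source; it exists for the audience alone.
(4) on-screen dialogue — Ingrid speaks and Callum is there to hear → diegetic.

diegetic, diegetic, non-diegetic, diegetic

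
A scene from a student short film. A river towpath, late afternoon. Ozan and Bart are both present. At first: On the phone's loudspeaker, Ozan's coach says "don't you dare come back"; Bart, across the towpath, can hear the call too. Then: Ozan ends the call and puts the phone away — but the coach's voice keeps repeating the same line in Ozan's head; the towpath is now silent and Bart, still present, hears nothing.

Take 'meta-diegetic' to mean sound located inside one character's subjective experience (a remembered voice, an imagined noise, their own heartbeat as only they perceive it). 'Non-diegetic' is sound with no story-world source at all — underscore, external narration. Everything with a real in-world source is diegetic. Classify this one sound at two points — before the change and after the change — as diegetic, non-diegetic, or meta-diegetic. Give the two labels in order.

Before the change: the loudspeaker is an in-world source; both Ozan and Bart hear the call → diegetic.
After the change: with the phone off, the voice continues only as Ozan's private mental replay — Bart can't hear it → meta-diegetic.

diegetic, meta-diegetic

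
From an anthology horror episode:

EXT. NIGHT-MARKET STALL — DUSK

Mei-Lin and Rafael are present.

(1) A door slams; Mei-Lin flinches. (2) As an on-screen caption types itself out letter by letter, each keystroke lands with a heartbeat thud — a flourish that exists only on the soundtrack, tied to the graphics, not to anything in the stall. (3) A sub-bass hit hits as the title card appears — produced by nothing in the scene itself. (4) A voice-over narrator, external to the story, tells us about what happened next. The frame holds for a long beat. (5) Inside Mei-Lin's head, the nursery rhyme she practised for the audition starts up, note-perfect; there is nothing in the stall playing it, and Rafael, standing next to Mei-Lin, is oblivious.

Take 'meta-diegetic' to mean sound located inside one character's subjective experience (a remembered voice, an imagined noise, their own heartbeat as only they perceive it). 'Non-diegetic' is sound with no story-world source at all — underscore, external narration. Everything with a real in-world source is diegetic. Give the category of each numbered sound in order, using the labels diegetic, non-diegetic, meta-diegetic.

diegetic, non-diegetic, non-diegetic, non-diegetic, meta-diegetic

Sound (1): the sound comes from a door physically present in the location, so diegetic.
(2) is non-diegetic: sound married to a title/caption — outside the diegesis by definition.
(3) is non-diegetic: nothing in the scene produces it; it's an accent added for the audience.
Sound (4): the narrator exists outside the story world, addressing only the audience, so non-diegetic.
(5) is meta-diegetic: it lives in Mei-Lin's subjectivity, not in the stall.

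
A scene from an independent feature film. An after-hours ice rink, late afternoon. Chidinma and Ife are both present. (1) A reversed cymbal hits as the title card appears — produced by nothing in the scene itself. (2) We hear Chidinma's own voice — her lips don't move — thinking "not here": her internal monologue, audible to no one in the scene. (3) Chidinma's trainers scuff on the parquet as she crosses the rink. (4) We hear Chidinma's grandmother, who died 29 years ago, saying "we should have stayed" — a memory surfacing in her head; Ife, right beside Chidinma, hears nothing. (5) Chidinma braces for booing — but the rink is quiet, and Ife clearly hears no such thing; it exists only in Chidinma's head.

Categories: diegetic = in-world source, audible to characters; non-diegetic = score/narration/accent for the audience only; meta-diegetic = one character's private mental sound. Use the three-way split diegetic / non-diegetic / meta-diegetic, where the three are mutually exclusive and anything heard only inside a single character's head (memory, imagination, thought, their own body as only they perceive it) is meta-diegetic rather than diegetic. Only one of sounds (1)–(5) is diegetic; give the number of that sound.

3

(1) is non-diegetic: nothing in the scene produces it; it's an accent added for the audience.
(2) is meta-diegetic: Chidinma's thought-voice: a private mental sound no other character can hear.
Sound (3): a character's body making contact with the set — an in-world sound, so diegetic.
(4) it's Chidinma's recollection rendered as sound; the other character can't hear it → meta-diegetic.
Sound (5): subjective to Chidinma: the rink is silent and Ife hears nothing, so meta-diegetic.
Only (3) is diegetic.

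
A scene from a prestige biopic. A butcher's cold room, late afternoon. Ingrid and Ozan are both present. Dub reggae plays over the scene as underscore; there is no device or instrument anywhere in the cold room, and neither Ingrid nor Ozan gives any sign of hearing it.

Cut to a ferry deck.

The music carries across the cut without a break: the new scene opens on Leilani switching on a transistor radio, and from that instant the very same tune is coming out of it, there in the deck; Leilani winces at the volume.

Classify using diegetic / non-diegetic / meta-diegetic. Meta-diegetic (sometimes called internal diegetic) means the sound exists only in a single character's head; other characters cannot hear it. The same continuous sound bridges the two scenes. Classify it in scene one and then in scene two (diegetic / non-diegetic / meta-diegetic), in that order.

non-diegetic, diegetic

Scene one: there's no in-world source anywhere and no character hears it — underscore for the audience only → non-diegetic.
Scene two: once Leilani turns on a transistor radio, the music has a real source in the story world and Leilani reacts to it → diegetic.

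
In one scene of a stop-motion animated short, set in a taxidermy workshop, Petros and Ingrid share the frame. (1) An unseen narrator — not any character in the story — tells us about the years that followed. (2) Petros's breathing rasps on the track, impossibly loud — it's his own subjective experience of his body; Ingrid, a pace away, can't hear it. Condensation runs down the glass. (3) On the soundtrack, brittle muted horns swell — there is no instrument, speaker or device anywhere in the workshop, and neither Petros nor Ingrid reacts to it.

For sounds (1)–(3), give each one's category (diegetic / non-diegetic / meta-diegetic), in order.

non-diegetic, meta-diegetic, non-diegetic

(1) is non-diegetic: external voice-over — not a character, not heard by anyone in the scene.
(2) point-of-audition from inside Petros's body; not a sound in the room → meta-diegetic.
(3) score with no on-screen or off-screen source; it exists for the audience alone → non-diegetic.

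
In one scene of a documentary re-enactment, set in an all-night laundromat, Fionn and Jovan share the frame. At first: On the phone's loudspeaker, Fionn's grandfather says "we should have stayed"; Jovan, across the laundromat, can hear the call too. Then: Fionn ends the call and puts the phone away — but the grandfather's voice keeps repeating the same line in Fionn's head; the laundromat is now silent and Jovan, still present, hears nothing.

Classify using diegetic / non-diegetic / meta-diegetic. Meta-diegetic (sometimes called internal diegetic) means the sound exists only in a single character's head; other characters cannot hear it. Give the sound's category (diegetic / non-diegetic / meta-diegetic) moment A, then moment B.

diegetic, meta-diegetic

Moment A: the loudspeaker is an in-world source; both Fionn and Jovan hear the call → diegetic.
Moment B: with the phone off, the voice continues only as Fionn's private mental replay — Jovan can't hear it → meta-diegetic.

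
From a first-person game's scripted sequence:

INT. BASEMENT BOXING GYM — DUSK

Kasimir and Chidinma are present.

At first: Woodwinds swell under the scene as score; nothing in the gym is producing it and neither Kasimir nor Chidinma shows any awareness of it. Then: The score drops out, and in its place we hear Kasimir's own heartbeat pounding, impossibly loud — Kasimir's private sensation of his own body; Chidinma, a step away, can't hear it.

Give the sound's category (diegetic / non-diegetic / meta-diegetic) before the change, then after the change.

Before the change: underscore with no in-world source, inaudible to the characters → non-diegetic.
After the change: the body sound is Kasimir's subjective perception alone — Chidinma can't hear it → meta-diegetic.

non-diegetic, meta-diegetic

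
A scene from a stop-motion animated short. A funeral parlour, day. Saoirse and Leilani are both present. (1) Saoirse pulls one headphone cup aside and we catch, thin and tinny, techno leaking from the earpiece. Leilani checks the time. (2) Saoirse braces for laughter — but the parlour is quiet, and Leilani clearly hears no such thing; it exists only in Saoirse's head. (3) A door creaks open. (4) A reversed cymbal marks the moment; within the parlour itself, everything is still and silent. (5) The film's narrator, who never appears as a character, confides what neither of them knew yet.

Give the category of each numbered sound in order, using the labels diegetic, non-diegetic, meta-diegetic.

diegetic, meta-diegetic, diegetic, non-diegetic, non-diegetic

(1) the headphones are an on-screen source → diegetic.
(2) is meta-diegetic: subjective to Saoirse: the parlour is silent and Leilani hears nothing.
(3) is diegetic: a door is a real object/event in the scene's world.
Sound (4): it's a sound-design accent with no in-world source; no one in the scene can hear it, so non-diegetic.
(5) external voice-over — not a character, not heard by anyone in the scene → non-diegetic.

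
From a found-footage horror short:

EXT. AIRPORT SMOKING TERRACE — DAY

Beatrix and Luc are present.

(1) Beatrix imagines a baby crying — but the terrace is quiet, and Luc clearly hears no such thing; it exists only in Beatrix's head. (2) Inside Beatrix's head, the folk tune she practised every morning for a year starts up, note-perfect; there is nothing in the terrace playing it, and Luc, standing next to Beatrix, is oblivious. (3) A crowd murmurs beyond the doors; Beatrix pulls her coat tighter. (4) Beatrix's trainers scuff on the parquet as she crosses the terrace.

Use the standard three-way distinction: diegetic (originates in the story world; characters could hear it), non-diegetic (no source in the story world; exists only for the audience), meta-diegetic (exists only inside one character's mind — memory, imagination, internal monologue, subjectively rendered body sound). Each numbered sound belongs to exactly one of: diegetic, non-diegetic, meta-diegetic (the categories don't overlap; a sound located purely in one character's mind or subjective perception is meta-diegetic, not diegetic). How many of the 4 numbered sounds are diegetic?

2

Sound (1): subjective to Beatrix: the terrace is silent and Luc hears nothing, so meta-diegetic.
(2) remembered music, private to Beatrix — Luc is oblivious because it isn't in the room → meta-diegetic.
Sound (3): it's the actual ambient sound of the location, so diegetic.
(4) Beatrix's footsteps are produced in the story world → diegetic.
So 2 of the 4 are diegetic: (3), (4).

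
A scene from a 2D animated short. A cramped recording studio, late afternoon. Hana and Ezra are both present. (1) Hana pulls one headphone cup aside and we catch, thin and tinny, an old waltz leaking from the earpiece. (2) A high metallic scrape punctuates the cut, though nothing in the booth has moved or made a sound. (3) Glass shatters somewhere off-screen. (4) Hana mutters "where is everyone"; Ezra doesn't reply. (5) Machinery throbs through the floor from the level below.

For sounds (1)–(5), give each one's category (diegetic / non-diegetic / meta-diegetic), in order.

diegetic, non-diegetic, diegetic, diegetic, diegetic

(1) it's leaking from a physical pair of headphones in the scene → diegetic.
Sound (2): an editorial stinger — it belongs to the cut, not the story world, so non-diegetic.
Sound (3): glass is a real object/event in the scene's world, so diegetic.
(4) is diegetic: Hana is a character speaking aloud in the scene.
(5) machinery is part of the location's real environment → diegetic.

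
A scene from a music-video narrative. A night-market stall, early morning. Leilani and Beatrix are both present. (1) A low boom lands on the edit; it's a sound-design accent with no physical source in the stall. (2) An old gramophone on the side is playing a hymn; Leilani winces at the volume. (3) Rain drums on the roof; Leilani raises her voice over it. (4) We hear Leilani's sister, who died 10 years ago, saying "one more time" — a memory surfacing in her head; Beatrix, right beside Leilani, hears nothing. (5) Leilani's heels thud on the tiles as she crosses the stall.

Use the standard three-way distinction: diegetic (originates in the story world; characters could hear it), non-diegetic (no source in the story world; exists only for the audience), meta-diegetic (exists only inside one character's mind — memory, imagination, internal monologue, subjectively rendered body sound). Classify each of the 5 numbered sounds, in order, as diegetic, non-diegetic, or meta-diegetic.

(1) it's a sound-design accent with no in-world source; no one in the scene can hear it → non-diegetic.
Sound (2): an old gramophone is a physical source in the scene and Leilani reacts to it, so diegetic.
(3) is diegetic: it's the actual ambient sound of the location.
(4) is meta-diegetic: a remembered line, private to Leilani — not present in the room, not audible to Beatrix.
Sound (5): a character's body making contact with the set — an in-world sound, so diegetic.

non-diegetic, diegetic, diegetic, meta-diegetic, diegetic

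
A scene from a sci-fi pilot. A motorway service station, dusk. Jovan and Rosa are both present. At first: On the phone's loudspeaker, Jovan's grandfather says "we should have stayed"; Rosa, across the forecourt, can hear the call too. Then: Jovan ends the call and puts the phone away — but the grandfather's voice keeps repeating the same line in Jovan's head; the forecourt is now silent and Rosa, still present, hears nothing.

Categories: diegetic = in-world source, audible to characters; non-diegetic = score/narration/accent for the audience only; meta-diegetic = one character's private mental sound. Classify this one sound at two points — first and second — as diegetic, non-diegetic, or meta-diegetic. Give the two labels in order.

First: the loudspeaker is an in-world source; both Jovan and Rosa hear the call → diegetic.
Second: with the phone off, the voice continues only as Jovan's private mental replay — Rosa can't hear it → meta-diegetic.

diegetic, meta-diegetic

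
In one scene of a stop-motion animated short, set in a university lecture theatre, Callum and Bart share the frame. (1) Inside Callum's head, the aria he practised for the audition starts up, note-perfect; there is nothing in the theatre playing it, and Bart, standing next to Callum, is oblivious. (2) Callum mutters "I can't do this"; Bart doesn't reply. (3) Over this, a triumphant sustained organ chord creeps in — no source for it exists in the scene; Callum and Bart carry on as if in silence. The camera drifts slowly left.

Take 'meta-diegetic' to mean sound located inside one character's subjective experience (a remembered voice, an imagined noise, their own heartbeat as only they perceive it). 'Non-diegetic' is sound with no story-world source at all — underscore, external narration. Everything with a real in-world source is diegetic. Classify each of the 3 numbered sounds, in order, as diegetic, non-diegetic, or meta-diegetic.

meta-diegetic, diegetic, non-diegetic

(1) is meta-diegetic: the music is a memory playing inside Callum's mind alone; no real-world source, Bart can't hear it.
(2) on-screen dialogue — Callum speaks and Bart is there to hear → diegetic.
Sound (3): score with no on-screen or off-screen source; it exists for the audience alone, so non-diegetic.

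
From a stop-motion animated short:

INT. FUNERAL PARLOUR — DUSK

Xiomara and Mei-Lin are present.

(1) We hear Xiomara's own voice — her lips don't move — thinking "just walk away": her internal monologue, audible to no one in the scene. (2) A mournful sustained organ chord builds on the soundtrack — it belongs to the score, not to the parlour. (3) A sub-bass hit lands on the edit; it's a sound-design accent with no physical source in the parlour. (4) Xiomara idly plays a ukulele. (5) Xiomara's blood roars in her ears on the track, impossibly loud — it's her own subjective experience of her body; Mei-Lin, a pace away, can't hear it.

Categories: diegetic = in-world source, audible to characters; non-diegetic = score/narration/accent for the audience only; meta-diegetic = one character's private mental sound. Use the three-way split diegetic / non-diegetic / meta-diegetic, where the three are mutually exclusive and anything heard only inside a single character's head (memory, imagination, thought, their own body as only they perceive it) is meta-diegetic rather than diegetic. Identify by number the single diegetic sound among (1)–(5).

4

(1) is meta-diegetic: it's Xiomara's unspoken thought, heard only by the audience via her subjectivity.
Sound (2): nothing in the parlour produces it and the characters don't hear it — pure soundtrack, so non-diegetic.
(3) nothing in the scene produces it; it's an accent added for the audience → non-diegetic.
(4) is diegetic: Xiomara is producing the music live, in the story world.
Sound (5): a subjective body sound — Xiomara's private perception, inaudible to Mei-Lin, so meta-diegetic.
Only (4) is diegetic.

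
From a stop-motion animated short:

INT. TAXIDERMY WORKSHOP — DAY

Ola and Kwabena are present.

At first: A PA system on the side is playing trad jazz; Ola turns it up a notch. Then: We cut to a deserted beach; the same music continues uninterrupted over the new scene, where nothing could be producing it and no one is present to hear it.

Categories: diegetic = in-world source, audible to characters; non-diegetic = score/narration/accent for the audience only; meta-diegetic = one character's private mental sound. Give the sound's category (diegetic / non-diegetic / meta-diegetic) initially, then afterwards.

Initially: a PA system is a real in-scene source and Ola reacts to it → diegetic.
Afterwards: there is no longer any in-world source and no one can hear it — it has become underscore → non-diegetic.

diegetic, non-diegetic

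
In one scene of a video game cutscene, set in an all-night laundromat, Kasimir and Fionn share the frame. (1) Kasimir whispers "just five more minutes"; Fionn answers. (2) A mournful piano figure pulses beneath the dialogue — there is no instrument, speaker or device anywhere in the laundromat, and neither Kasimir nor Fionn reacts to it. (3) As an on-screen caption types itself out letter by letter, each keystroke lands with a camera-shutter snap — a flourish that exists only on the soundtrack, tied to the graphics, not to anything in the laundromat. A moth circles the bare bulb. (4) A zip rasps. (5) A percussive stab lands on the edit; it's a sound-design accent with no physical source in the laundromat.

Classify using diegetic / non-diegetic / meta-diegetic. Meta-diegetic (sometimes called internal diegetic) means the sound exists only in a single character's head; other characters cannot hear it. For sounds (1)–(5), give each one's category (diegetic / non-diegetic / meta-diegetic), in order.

Sound (1): Kasimir is a character speaking aloud in the scene, so diegetic.
(2) it has no source in the story world and no character can hear it — it's underscore → non-diegetic.
Sound (3): the caption isn't part of the story world, so neither is the sound tied to it, so non-diegetic.
(4) the sound comes from a zip physically present in the location → diegetic.
Sound (5): it's a sound-design accent with no in-world source; no one in the scene can hear it, so non-diegetic.

diegetic, non-diegetic, non-diegetic, diegetic, non-diegetic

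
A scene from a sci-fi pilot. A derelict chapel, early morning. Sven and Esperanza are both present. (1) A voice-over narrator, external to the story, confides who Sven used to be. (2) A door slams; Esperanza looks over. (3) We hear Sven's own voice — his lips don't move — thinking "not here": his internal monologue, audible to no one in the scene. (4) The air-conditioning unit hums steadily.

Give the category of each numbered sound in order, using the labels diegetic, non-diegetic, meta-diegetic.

(1) is non-diegetic: commentary laid over the scene from outside the fiction.
(2) the sound comes from a door physically present in the location → diegetic.
(3) is meta-diegetic: it's Sven's unspoken thought, heard only by the audience via his subjectivity.
(4) it's the actual ambient sound of the location → diegetic.

non-diegetic, diegetic, meta-diegetic, diegetic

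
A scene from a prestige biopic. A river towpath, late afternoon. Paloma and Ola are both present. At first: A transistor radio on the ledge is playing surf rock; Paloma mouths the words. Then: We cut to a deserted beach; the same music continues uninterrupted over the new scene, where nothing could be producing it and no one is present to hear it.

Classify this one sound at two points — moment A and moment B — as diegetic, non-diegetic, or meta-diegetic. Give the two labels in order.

Moment A: a transistor radio is a real in-scene source and Paloma reacts to it → diegetic.
Moment B: there is no longer any in-world source and no one can hear it — it has become underscore → non-diegetic.

diegetic, non-diegetic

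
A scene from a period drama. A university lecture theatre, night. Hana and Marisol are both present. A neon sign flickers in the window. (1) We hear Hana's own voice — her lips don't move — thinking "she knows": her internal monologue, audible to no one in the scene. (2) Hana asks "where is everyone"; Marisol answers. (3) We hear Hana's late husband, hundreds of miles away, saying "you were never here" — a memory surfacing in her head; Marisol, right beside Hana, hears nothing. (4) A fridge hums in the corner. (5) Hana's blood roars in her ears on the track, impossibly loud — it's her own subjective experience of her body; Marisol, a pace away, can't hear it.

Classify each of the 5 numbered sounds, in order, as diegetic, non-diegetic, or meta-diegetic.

Sound (1): internal monologue — inside Hana's mind, not spoken into the scene, so meta-diegetic.
Sound (2): on-screen dialogue — Hana speaks and Marisol is there to hear, so diegetic.
Sound (3): the voice is a memory playing only inside Hana's mind; Marisol can't hear it, so meta-diegetic.
(4) it's the actual ambient sound of the location → diegetic.
(5) a subjective body sound — Hana's private perception, inaudible to Marisol → meta-diegetic.

meta-diegetic, diegetic, meta-diegetic, diegetic, meta-diegetic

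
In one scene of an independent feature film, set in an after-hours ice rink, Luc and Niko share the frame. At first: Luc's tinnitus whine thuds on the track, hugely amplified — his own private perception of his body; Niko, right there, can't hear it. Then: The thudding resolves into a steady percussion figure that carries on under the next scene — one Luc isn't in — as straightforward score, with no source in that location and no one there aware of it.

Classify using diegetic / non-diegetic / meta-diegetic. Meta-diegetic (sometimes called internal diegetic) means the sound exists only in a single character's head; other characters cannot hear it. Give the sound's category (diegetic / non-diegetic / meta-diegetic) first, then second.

First: it's Luc's subjective body sound, inaudible to Niko → meta-diegetic.
Second: detached from Luc and playing as sourceless score over a scene he isn't in — for the audience only → non-diegetic.

meta-diegetic, non-diegetic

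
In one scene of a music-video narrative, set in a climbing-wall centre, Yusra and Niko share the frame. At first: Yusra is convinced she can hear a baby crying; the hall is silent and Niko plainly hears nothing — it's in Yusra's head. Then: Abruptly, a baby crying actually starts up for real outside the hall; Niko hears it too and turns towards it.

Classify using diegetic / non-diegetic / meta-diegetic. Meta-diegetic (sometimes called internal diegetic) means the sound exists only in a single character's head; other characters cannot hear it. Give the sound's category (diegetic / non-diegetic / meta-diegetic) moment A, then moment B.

Moment A: only Yusra 'hears' it — imagined, in her mind → meta-diegetic.
Moment B: now there's a real external source and Niko hears it too — in the story world → diegetic.

meta-diegetic, diegetic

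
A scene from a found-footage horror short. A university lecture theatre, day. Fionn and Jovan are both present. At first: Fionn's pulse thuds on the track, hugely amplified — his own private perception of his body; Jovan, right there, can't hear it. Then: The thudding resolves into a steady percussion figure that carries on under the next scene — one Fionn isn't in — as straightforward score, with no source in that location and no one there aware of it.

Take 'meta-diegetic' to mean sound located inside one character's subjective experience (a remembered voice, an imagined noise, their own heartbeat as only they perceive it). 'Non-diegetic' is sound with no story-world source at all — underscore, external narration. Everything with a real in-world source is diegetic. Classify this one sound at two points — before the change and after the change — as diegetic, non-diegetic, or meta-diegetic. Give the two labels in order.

meta-diegetic, non-diegetic

Before the change: it's Fionn's subjective body sound, inaudible to Jovan → meta-diegetic.
After the change: detached from Fionn and playing as sourceless score over a scene he isn't in — for the audience only → non-diegetic.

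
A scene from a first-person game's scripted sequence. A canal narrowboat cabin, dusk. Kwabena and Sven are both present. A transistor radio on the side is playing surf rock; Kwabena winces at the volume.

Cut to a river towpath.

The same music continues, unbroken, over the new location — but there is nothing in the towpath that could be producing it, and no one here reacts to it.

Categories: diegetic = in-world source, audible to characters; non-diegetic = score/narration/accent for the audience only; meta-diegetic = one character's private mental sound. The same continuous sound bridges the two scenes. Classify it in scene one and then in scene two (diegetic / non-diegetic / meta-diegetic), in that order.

diegetic, non-diegetic

Scene one: a transistor radio is an on-screen source and Kwabena reacts to it → diegetic.
Scene two: there is no source in the towpath and no one hears it — it's now underscore → non-diegetic.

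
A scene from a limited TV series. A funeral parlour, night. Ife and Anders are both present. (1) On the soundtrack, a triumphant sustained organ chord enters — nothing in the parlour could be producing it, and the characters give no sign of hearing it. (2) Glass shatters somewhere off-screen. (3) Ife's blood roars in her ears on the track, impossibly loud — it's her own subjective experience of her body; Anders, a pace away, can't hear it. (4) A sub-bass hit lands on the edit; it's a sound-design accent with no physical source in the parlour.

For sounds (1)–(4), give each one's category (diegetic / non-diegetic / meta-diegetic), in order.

non-diegetic, diegetic, meta-diegetic, non-diegetic

Sound (1): it has no source in the story world and no character can hear it — it's underscore, so non-diegetic.
(2) the sound comes from glass physically present in the location → diegetic.
(3) is meta-diegetic: it's Ife's internal bodily sensation rendered as sound; only Ife 'hears' it.
(4) an editorial stinger — it belongs to the cut, not the story world → non-diegetic.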